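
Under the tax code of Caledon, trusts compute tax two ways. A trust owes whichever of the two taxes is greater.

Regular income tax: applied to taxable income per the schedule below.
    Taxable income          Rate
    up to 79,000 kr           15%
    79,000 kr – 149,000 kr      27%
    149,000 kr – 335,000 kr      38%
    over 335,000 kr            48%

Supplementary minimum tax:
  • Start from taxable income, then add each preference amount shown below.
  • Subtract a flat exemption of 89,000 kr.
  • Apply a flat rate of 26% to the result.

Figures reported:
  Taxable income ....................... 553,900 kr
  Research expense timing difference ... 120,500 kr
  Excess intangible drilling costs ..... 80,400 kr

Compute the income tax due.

Regular income tax:
  79,000 kr × 15% = 11,850 kr
  70,000 kr × 27% = 18,900 kr
  186,000 kr × 38% = 70,680 kr
  218,900 kr × 48% = 105,072 kr
  → 206,502 kr

Supplementary minimum tax:
  Adjusted income: 553,900 kr + 120,500 kr + 80,400 kr = 754,800 kr
  Less exemption 89,000 kr → base 665,800 kr
  665,800 kr × 26% = 173,108 kr

206,502 kr > 173,108 kr, so the regular income tax governs.

206,502 kr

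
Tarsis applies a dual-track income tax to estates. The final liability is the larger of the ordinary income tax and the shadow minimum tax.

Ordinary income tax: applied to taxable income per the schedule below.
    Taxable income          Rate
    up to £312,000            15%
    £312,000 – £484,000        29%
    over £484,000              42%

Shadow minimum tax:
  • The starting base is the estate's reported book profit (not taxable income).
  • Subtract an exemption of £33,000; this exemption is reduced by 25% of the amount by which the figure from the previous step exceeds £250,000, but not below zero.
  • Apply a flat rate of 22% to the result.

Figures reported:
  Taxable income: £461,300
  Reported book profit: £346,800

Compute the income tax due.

Shadow minimum tax:
  Base (reported book profit): £346,800
  Exemption: £33,000 − 25% × (£346,800 − £250,000) = £33,000 − £24,200 = £8,800
  Base: £346,800 − £8,800 = £338,000
  £338,000 × 22% = £74,360

Ordinary income tax:
  £312,000 × 15% = £46,800
  £149,300 × 29% = £43,297
  → £90,097

£90,097 > £74,360, so the ordinary income tax governs.

£90,097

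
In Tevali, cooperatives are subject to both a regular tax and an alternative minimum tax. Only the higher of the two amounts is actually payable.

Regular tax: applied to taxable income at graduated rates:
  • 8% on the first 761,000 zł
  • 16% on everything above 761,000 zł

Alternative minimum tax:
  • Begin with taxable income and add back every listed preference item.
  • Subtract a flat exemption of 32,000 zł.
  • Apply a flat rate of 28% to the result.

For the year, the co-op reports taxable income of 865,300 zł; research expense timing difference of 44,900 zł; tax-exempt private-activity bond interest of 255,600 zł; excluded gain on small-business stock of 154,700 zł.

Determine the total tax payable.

360,780 zł

Alternative minimum tax:
  Adjusted income: 865,300 zł + 44,900 zł + 255,600 zł + 154,700 zł = 1,320,500 zł
  Less exemption 32,000 zł → base 1,288,500 zł
  1,288,500 zł × 28% = 360,780 zł

Regular tax:
  761,000 zł × 8% = 60,880 zł
  104,300 zł × 16% = 16,688 zł
  → 77,568 zł

360,780 zł > 77,568 zł, so the alternative minimum tax is the binding amount.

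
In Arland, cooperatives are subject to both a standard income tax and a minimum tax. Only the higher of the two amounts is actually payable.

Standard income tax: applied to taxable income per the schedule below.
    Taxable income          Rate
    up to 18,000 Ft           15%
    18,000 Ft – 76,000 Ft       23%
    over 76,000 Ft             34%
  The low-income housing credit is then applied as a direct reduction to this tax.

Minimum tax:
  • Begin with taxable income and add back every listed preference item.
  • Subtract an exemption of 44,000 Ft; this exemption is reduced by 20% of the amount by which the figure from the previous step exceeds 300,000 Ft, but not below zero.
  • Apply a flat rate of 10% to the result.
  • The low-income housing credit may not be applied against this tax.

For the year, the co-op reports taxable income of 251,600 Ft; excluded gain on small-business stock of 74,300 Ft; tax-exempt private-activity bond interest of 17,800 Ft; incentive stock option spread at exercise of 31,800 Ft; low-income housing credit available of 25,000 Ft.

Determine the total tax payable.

Minimum tax:
  Adjusted income: 251,600 Ft + 74,300 Ft + 17,800 Ft + 31,800 Ft = 375,500 Ft
  Exemption: 44,000 Ft − 20% × (375,500 Ft − 300,000 Ft) = 44,000 Ft − 15,100 Ft = 28,900 Ft
  Base: 375,500 Ft − 28,900 Ft = 346,600 Ft
  346,600 Ft × 10% = 34,660 Ft

Standard income tax:
  18,000 Ft × 15% = 2,700 Ft
  58,000 Ft × 23% = 13,340 Ft
  175,600 Ft × 34% = 59,704 Ft
  → 75,744 Ft
  Less low-income housing credit 25,000 Ft → 50,744 Ft

50,744 Ft > 34,660 Ft, so the standard income tax governs.

50,744 Ft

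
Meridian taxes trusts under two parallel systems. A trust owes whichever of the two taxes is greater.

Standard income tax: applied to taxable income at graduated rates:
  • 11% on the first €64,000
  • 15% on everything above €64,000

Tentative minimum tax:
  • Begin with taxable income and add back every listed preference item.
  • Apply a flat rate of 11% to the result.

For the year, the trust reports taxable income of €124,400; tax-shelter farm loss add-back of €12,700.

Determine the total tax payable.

Standard income tax:
  €64,000 × 11% = €7,040
  €60,400 × 15% = €9,060
  → €16,100

Tentative minimum tax:
  Adjusted income: €124,400 + €12,700 = €137,100
  €137,100 × 11% = €15,081

€16,100 > €15,081, so the standard income tax governs.

€16,100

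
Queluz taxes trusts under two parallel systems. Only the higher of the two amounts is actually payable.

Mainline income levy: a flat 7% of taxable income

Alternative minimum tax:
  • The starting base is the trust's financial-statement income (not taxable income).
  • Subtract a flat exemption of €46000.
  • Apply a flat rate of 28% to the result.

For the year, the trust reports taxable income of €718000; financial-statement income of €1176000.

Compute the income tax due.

Mainline income levy:
  €718000 × 7% = €50260

Alternative minimum tax:
  Base (financial-statement income): €1176000
  Less exemption €46000 → base €1130000
  €1130000 × 28% = €316400

€316400 > €50260, so the alternative minimum tax is the binding amount.

€316400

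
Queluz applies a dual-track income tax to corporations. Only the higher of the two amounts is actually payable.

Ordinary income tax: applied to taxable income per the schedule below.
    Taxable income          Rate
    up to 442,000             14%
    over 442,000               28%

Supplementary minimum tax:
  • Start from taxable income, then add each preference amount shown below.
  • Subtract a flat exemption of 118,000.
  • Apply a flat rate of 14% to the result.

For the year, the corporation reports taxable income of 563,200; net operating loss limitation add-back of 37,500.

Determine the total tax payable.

95,816

Ordinary income tax:
  442,000 × 14% = 61,880
  121,200 × 28% = 33,936
  → 95,816

Supplementary minimum tax:
  Adjusted income: 563,200 + 37,500 = 600,700
  Less exemption 118,000 → base 482,700
  482,700 × 14% = 67,578

95,816 > 67,578, so the ordinary income tax governs.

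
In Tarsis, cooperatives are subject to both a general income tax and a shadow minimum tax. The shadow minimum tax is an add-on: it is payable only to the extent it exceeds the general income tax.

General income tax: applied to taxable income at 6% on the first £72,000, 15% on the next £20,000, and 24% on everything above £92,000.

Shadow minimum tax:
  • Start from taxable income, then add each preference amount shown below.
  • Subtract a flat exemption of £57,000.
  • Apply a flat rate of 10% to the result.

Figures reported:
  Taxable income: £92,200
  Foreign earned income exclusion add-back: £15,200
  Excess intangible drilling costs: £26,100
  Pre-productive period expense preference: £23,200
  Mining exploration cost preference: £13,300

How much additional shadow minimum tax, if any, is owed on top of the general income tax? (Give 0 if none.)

£3,932

Shadow minimum tax:
  Adjusted income: £92,200 + £15,200 + £26,100 + £23,200 + £13,300 = £170,000
  Less exemption £57,000 → base £113,000
  £113,000 × 10% = £11,300

General income tax:
  £72,000 × 6% = £4,320
  £20,000 × 15% = £3,000
  £200 × 24% = £48
  → £7,368

Excess of shadow minimum tax over general income tax: £11,300 − £7,368 = £3,932.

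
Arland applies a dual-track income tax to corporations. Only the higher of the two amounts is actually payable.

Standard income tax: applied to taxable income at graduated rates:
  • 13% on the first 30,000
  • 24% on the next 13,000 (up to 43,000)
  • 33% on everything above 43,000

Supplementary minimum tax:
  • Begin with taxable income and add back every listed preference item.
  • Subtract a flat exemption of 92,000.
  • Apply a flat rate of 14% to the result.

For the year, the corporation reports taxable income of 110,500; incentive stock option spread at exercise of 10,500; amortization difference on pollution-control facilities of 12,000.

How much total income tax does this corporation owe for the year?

Standard income tax:
  30,000 × 13% = 3,900
  13,000 × 24% = 3,120
  67,500 × 33% = 22,275
  → 29,295

Supplementary minimum tax:
  Adjusted income: 110,500 + 10,500 + 12,000 = 133,000
  Less exemption 92,000 → base 41,000
  41,000 × 14% = 5,740

29,295 > 5,740, so the standard income tax governs.

29,295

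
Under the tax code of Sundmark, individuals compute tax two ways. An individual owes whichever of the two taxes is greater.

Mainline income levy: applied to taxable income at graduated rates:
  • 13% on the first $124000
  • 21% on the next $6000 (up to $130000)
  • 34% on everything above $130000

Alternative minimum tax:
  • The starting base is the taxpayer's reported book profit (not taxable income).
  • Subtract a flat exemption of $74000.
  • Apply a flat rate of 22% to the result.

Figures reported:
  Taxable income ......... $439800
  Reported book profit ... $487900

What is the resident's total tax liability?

Mainline income levy:
  $124000 × 13% = $16120
  $6000 × 21% = $1260
  $309800 × 34% = $105332
  → $122712

Alternative minimum tax:
  Base (reported book profit): $487900
  Less exemption $74000 → base $413900
  $413900 × 22% = $91058

$122712 > $91058, so the mainline income levy governs.

$122712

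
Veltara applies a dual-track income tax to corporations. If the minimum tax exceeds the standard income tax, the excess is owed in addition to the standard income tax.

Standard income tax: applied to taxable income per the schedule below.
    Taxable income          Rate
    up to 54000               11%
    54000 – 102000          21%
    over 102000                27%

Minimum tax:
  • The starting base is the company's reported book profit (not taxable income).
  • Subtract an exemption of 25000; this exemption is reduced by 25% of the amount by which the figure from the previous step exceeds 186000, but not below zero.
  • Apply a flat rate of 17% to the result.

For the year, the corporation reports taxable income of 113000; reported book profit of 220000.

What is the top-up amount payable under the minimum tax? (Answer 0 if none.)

15605

Minimum tax:
  Base (reported book profit): 220000
  Exemption: 25000 − 25% × (220000 − 186000) = 25000 − 8500 = 16500
  Base: 220000 − 16500 = 203500
  203500 × 17% = 34595

Standard income tax:
  54000 × 11% = 5940
  48000 × 21% = 10080
  11000 × 27% = 2970
  → 18990

Excess of minimum tax over standard income tax: 34595 − 18990 = 15605.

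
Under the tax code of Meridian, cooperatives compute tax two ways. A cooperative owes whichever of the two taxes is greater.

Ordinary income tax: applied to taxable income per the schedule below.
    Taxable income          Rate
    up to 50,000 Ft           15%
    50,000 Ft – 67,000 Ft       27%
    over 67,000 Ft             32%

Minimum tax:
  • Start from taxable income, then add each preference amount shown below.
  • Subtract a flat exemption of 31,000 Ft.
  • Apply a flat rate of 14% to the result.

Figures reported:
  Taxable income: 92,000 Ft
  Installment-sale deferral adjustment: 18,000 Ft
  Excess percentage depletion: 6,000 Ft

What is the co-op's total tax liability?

Ordinary income tax:
  50,000 Ft × 15% = 7,500 Ft
  17,000 Ft × 27% = 4,590 Ft
  25,000 Ft × 32% = 8,000 Ft
  → 20,090 Ft

Minimum tax:
  Adjusted income: 92,000 Ft + 18,000 Ft + 6,000 Ft = 116,000 Ft
  Less exemption 31,000 Ft → base 85,000 Ft
  85,000 Ft × 14% = 11,900 Ft

20,090 Ft > 11,900 Ft, so the ordinary income tax governs.

20,090 Ft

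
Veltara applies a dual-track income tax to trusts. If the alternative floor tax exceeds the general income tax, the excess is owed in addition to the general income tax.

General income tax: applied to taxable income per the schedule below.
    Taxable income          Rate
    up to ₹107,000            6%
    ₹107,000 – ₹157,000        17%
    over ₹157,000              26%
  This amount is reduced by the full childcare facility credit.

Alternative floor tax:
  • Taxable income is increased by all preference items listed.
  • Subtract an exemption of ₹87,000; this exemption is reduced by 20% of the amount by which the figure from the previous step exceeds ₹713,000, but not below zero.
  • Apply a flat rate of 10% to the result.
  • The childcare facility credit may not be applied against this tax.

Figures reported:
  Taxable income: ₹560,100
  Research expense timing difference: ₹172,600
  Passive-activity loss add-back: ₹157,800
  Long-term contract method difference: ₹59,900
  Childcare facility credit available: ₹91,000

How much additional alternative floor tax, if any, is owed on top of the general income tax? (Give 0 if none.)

General income tax:
  ₹107,000 × 6% = ₹6,420
  ₹50,000 × 17% = ₹8,500
  ₹403,100 × 26% = ₹104,806
  → ₹119,726
  Less childcare facility credit ₹91,000 → ₹28,726

Alternative floor tax:
  Adjusted income: ₹560,100 + ₹172,600 + ₹157,800 + ₹59,900 = ₹950,400
  Exemption: ₹87,000 − 20% × (₹950,400 − ₹713,000) = ₹87,000 − ₹47,480 = ₹39,520
  Base: ₹950,400 − ₹39,520 = ₹910,880
  ₹910,880 × 10% = ₹91,088

Excess of alternative floor tax over general income tax: ₹91,088 − ₹28,726 = ₹62,362.

₹62,362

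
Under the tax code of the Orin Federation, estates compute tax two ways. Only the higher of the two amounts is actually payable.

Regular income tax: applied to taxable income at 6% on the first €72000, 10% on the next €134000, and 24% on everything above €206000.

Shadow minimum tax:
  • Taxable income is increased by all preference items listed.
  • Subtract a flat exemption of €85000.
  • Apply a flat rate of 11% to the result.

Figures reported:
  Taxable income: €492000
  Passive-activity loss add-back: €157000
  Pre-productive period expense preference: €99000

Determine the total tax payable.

Regular income tax:
  €72000 × 6% = €4320
  €134000 × 10% = €13400
  €286000 × 24% = €68640
  → €86360

Shadow minimum tax:
  Adjusted income: €492000 + €157000 + €99000 = €748000
  Less exemption €85000 → base €663000
  €663000 × 11% = €72930

€86360 > €72930, so the regular income tax governs.

€86360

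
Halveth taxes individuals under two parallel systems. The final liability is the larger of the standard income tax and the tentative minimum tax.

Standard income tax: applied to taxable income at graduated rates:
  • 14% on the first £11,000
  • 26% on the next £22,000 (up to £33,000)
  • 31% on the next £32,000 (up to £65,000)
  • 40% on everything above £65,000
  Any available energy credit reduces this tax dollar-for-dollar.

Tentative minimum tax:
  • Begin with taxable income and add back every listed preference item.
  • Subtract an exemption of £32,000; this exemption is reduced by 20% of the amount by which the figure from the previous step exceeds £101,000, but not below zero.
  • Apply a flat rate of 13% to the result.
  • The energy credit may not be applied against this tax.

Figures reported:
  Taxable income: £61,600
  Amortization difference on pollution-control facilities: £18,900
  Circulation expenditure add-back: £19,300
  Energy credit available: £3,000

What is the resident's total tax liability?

Standard income tax:
  £11,000 × 14% = £1,540
  £22,000 × 26% = £5,720
  £28,600 × 31% = £8,866
  → £16,126
  Less energy credit £3,000 → £13,126

Tentative minimum tax:
  Adjusted income: £61,600 + £18,900 + £19,300 = £99,800
  Exemption: £99,800 ≤ £101,000, so full £32,000 applies
  Base: £99,800 − £32,000 = £67,800
  £67,800 × 13% = £8,814

£13,126 > £8,814, so the standard income tax governs.

£13,126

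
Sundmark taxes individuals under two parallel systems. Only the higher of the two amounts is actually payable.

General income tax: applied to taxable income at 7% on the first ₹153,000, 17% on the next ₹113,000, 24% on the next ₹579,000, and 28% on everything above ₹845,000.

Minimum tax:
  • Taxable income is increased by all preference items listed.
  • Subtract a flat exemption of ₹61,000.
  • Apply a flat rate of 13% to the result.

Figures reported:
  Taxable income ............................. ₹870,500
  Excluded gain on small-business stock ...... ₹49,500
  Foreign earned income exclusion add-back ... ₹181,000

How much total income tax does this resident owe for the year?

₹176,020

Minimum tax:
  Adjusted income: ₹870,500 + ₹49,500 + ₹181,000 = ₹1,101,000
  Less exemption ₹61,000 → base ₹1,040,000
  ₹1,040,000 × 13% = ₹135,200

General income tax:
  ₹153,000 × 7% = ₹10,710
  ₹113,000 × 17% = ₹19,210
  ₹579,000 × 24% = ₹138,960
  ₹25,500 × 28% = ₹7,140
  → ₹176,020

₹176,020 > ₹135,200, so the general income tax governs.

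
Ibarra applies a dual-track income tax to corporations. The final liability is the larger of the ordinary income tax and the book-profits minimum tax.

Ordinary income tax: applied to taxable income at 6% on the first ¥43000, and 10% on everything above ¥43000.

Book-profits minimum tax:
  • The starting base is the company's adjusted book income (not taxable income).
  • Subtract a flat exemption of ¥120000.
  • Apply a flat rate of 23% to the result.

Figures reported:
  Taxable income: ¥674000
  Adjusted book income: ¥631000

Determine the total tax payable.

Book-profits minimum tax:
  Base (adjusted book income): ¥631000
  Less exemption ¥120000 → base ¥511000
  ¥511000 × 23% = ¥117530

Ordinary income tax:
  ¥43000 × 6% = ¥2580
  ¥631000 × 10% = ¥63100
  → ¥65680

¥117530 > ¥65680, so the book-profits minimum tax is the binding amount.

¥117530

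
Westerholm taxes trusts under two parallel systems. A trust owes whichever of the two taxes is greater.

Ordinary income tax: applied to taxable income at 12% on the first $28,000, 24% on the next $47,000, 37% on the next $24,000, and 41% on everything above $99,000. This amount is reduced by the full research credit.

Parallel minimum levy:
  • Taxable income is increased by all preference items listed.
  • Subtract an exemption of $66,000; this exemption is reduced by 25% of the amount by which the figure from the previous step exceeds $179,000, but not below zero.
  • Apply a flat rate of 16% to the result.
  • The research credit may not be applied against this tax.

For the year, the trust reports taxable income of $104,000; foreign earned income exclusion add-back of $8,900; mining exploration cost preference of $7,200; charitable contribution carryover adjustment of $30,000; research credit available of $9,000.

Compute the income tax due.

Parallel minimum levy:
  Adjusted income: $104,000 + $8,900 + $7,200 + $30,000 = $150,100
  Exemption: $150,100 ≤ $179,000, so full $66,000 applies
  Base: $150,100 − $66,000 = $84,100
  $84,100 × 16% = $13,456

Ordinary income tax:
  $28,000 × 12% = $3,360
  $47,000 × 24% = $11,280
  $24,000 × 37% = $8,880
  $5,000 × 41% = $2,050
  → $25,570
  Less research credit $9,000 → $16,570

$16,570 > $13,456, so the ordinary income tax governs.

$16,570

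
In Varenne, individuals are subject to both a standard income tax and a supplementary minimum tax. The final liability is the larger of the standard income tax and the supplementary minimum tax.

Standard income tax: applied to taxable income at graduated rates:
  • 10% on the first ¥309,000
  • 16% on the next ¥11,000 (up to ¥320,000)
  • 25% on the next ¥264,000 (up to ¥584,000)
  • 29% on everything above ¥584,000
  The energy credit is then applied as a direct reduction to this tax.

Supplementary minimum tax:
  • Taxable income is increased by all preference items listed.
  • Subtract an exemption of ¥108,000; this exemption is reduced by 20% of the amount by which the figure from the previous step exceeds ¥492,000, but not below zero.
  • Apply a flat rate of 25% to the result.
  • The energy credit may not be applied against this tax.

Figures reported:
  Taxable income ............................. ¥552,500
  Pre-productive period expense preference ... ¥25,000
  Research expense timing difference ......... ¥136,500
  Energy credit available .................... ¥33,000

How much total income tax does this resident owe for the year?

Supplementary minimum tax:
  Adjusted income: ¥552,500 + ¥25,000 + ¥136,500 = ¥714,000
  Exemption: ¥108,000 − 20% × (¥714,000 − ¥492,000) = ¥108,000 − ¥44,400 = ¥63,600
  Base: ¥714,000 − ¥63,600 = ¥650,400
  ¥650,400 × 25% = ¥162,600

Standard income tax:
  ¥309,000 × 10% = ¥30,900
  ¥11,000 × 16% = ¥1,760
  ¥232,500 × 25% = ¥58,125
  → ¥90,785
  Less energy credit ¥33,000 → ¥57,785

¥162,600 > ¥57,785, so the supplementary minimum tax is the binding amount.

¥162,600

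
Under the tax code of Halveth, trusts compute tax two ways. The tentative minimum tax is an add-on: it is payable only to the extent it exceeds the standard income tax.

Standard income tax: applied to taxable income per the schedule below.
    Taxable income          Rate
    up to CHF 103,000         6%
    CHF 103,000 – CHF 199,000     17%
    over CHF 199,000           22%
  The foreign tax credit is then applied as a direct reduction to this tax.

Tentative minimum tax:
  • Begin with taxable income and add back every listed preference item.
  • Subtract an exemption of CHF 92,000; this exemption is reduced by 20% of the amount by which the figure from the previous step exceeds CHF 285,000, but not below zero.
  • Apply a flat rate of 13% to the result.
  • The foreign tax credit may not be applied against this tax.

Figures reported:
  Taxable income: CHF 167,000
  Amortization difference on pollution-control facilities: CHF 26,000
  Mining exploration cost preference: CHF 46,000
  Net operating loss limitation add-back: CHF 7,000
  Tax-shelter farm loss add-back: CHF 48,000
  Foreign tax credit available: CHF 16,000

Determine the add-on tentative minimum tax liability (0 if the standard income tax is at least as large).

CHF 25,434

Standard income tax:
  CHF 103,000 × 6% = CHF 6,180
  CHF 64,000 × 17% = CHF 10,880
  → CHF 17,060
  Less foreign tax credit CHF 16,000 → CHF 1,060

Tentative minimum tax:
  Adjusted income: CHF 167,000 + CHF 26,000 + CHF 46,000 + CHF 7,000 + CHF 48,000 = CHF 294,000
  Exemption: CHF 92,000 − 20% × (CHF 294,000 − CHF 285,000) = CHF 92,000 − CHF 1,800 = CHF 90,200
  Base: CHF 294,000 − CHF 90,200 = CHF 203,800
  CHF 203,800 × 13% = CHF 26,494

Excess of tentative minimum tax over standard income tax: CHF 26,494 − CHF 1,060 = CHF 25,434.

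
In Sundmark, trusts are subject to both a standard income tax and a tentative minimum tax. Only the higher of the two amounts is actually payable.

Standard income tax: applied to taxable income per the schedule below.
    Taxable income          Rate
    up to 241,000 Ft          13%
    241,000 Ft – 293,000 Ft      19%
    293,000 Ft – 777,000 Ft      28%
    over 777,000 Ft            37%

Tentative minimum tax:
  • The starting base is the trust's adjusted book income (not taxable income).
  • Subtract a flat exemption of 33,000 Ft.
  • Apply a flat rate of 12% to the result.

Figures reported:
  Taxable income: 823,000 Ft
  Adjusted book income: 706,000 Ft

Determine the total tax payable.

193,750 Ft

Standard income tax:
  241,000 Ft × 13% = 31,330 Ft
  52,000 Ft × 19% = 9,880 Ft
  484,000 Ft × 28% = 135,520 Ft
  46,000 Ft × 37% = 17,020 Ft
  → 193,750 Ft

Tentative minimum tax:
  Base (adjusted book income): 706,000 Ft
  Less exemption 33,000 Ft → base 673,000 Ft
  673,000 Ft × 12% = 80,760 Ft

193,750 Ft > 80,760 Ft, so the standard income tax governs.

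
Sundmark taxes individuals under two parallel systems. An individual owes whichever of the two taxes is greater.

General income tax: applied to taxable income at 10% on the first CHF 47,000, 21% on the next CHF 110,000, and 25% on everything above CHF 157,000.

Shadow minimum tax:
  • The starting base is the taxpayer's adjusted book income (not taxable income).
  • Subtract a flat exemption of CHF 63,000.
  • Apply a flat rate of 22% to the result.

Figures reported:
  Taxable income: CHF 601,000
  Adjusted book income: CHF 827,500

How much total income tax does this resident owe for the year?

Shadow minimum tax:
  Base (adjusted book income): CHF 827,500
  Less exemption CHF 63,000 → base CHF 764,500
  CHF 764,500 × 22% = CHF 168,190

General income tax:
  CHF 47,000 × 10% = CHF 4,700
  CHF 110,000 × 21% = CHF 23,100
  CHF 444,000 × 25% = CHF 111,000
  → CHF 138,800

CHF 168,190 > CHF 138,800, so the shadow minimum tax is the binding amount.

CHF 168,190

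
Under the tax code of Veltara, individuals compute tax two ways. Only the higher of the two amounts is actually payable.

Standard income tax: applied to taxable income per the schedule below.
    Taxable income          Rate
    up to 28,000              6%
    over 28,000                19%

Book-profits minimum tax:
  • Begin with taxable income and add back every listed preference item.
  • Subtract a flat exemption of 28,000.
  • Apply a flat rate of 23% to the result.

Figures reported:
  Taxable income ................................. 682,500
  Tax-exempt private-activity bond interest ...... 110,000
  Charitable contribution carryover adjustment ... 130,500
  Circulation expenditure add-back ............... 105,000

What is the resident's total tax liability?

Standard income tax:
  28,000 × 6% = 1,680
  654,500 × 19% = 124,355
  → 126,035

Book-profits minimum tax:
  Adjusted income: 682,500 + 110,000 + 130,500 + 105,000 = 1,028,000
  Less exemption 28,000 → base 1,000,000
  1,000,000 × 23% = 230,000

230,000 > 126,035, so the book-profits minimum tax is the binding amount.

230,000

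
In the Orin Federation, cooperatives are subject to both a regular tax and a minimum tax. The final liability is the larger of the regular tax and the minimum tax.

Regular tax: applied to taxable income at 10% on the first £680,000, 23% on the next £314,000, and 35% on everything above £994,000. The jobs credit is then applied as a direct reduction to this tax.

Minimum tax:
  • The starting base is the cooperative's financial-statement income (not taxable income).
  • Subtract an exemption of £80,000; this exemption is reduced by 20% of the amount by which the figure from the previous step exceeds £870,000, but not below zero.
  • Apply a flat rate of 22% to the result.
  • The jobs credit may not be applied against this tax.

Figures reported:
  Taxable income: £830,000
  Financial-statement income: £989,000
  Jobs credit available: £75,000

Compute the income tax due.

£205,216

Minimum tax:
  Base (financial-statement income): £989,000
  Exemption: £80,000 − 20% × (£989,000 − £870,000) = £80,000 − £23,800 = £56,200
  Base: £989,000 − £56,200 = £932,800
  £932,800 × 22% = £205,216

Regular tax:
  £680,000 × 10% = £68,000
  £150,000 × 23% = £34,500
  → £102,500
  Less jobs credit £75,000 → £27,500

£205,216 > £27,500, so the minimum tax is the binding amount.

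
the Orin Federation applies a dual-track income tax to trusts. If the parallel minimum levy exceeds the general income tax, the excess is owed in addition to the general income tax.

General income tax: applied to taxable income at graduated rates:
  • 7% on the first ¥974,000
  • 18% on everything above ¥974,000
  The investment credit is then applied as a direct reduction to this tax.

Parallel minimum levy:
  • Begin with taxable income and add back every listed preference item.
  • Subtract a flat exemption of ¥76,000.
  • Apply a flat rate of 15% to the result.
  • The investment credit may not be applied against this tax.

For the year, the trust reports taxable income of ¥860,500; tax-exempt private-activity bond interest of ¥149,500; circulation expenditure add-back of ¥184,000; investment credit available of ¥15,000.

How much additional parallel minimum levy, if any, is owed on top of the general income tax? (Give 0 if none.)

¥122,465

General income tax:
  ¥860,500 × 7% = ¥60,235
  Less investment credit ¥15,000 → ¥45,235

Parallel minimum levy:
  Adjusted income: ¥860,500 + ¥149,500 + ¥184,000 = ¥1,194,000
  Less exemption ¥76,000 → base ¥1,118,000
  ¥1,118,000 × 15% = ¥167,700

Excess of parallel minimum levy over general income tax: ¥167,700 − ¥45,235 = ¥122,465.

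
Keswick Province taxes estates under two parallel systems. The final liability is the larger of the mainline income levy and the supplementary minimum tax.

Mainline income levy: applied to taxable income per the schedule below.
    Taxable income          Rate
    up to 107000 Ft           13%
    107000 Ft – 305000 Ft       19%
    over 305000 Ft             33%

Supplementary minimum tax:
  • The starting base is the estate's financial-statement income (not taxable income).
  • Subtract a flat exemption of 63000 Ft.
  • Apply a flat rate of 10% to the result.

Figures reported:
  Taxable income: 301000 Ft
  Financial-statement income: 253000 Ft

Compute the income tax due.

50770 Ft

Supplementary minimum tax:
  Base (financial-statement income): 253000 Ft
  Less exemption 63000 Ft → base 190000 Ft
  190000 Ft × 10% = 19000 Ft

Mainline income levy:
  107000 Ft × 13% = 13910 Ft
  194000 Ft × 19% = 36860 Ft
  → 50770 Ft

50770 Ft > 19000 Ft, so the mainline income levy governs.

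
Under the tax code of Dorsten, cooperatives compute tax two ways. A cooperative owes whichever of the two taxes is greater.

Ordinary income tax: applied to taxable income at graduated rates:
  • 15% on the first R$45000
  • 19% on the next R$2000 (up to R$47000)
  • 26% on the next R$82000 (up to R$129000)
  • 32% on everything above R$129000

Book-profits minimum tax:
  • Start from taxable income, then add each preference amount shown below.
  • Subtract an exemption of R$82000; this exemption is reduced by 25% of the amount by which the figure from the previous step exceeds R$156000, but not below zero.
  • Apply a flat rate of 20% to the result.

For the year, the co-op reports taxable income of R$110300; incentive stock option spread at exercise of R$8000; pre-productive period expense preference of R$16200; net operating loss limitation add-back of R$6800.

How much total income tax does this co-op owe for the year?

R$23588

Ordinary income tax:
  R$45000 × 15% = R$6750
  R$2000 × 19% = R$380
  R$63300 × 26% = R$16458
  → R$23588

Book-profits minimum tax:
  Adjusted income: R$110300 + R$8000 + R$16200 + R$6800 = R$141300
  Exemption: R$141300 ≤ R$156000, so full R$82000 applies
  Base: R$141300 − R$82000 = R$59300
  R$59300 × 20% = R$11860

R$23588 > R$11860, so the ordinary income tax governs.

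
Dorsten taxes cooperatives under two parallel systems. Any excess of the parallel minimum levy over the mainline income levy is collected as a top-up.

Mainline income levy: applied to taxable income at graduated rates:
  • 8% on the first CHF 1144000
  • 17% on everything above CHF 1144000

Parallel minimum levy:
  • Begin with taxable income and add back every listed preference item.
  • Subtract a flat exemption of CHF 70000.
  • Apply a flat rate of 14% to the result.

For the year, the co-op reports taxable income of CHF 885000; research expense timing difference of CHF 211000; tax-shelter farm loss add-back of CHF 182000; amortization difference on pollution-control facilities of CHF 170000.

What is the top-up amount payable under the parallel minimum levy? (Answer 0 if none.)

Parallel minimum levy:
  Adjusted income: CHF 885000 + CHF 211000 + CHF 182000 + CHF 170000 = CHF 1448000
  Less exemption CHF 70000 → base CHF 1378000
  CHF 1378000 × 14% = CHF 192920

Mainline income levy:
  CHF 885000 × 8% = CHF 70800

Excess of parallel minimum levy over mainline income levy: CHF 192920 − CHF 70800 = CHF 122120.

CHF 122120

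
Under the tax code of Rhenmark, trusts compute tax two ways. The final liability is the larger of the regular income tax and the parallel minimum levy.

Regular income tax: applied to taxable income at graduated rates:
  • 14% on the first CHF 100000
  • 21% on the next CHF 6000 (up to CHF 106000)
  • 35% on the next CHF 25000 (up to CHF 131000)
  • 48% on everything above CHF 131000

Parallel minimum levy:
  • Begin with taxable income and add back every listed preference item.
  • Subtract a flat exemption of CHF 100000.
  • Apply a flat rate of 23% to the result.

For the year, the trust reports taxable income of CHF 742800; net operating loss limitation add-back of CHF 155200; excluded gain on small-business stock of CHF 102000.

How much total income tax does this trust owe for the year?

CHF 317674

Parallel minimum levy:
  Adjusted income: CHF 742800 + CHF 155200 + CHF 102000 = CHF 1000000
  Less exemption CHF 100000 → base CHF 900000
  CHF 900000 × 23% = CHF 207000

Regular income tax:
  CHF 100000 × 14% = CHF 14000
  CHF 6000 × 21% = CHF 1260
  CHF 25000 × 35% = CHF 8750
  CHF 611800 × 48% = CHF 293664
  → CHF 317674

CHF 317674 > CHF 207000, so the regular income tax governs.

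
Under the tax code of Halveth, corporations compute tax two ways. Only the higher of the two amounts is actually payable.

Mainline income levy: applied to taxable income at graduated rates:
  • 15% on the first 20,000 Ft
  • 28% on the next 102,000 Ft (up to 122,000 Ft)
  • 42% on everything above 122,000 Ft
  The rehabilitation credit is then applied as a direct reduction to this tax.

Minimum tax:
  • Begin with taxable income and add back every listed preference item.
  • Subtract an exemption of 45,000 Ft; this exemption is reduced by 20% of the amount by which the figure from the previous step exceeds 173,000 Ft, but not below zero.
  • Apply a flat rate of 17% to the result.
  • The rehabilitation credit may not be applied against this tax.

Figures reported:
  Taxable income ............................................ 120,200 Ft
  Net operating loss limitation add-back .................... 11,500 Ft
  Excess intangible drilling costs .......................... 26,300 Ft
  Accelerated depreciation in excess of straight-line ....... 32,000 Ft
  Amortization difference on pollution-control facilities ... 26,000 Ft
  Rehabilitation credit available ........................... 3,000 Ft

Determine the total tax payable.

30,532 Ft

Minimum tax:
  Adjusted income: 120,200 Ft + 11,500 Ft + 26,300 Ft + 32,000 Ft + 26,000 Ft = 216,000 Ft
  Exemption: 45,000 Ft − 20% × (216,000 Ft − 173,000 Ft) = 45,000 Ft − 8,600 Ft = 36,400 Ft
  Base: 216,000 Ft − 36,400 Ft = 179,600 Ft
  179,600 Ft × 17% = 30,532 Ft

Mainline income levy:
  20,000 Ft × 15% = 3,000 Ft
  100,200 Ft × 28% = 28,056 Ft
  → 31,056 Ft
  Less rehabilitation credit 3,000 Ft → 28,056 Ft

30,532 Ft > 28,056 Ft, so the minimum tax is the binding amount.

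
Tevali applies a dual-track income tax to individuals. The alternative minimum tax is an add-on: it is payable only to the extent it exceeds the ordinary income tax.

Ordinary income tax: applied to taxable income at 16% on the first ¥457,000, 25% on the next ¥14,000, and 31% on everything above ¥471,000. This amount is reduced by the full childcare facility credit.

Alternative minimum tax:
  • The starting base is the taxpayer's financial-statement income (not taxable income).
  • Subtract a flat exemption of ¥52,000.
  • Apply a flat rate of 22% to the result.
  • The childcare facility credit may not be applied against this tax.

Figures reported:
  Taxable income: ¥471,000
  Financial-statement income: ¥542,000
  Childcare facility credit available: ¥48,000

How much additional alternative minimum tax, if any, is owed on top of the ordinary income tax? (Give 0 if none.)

¥79,180

Alternative minimum tax:
  Base (financial-statement income): ¥542,000
  Less exemption ¥52,000 → base ¥490,000
  ¥490,000 × 22% = ¥107,800

Ordinary income tax:
  ¥457,000 × 16% = ¥73,120
  ¥14,000 × 25% = ¥3,500
  → ¥76,620
  Less childcare facility credit ¥48,000 → ¥28,620

Excess of alternative minimum tax over ordinary income tax: ¥107,800 − ¥28,620 = ¥79,180.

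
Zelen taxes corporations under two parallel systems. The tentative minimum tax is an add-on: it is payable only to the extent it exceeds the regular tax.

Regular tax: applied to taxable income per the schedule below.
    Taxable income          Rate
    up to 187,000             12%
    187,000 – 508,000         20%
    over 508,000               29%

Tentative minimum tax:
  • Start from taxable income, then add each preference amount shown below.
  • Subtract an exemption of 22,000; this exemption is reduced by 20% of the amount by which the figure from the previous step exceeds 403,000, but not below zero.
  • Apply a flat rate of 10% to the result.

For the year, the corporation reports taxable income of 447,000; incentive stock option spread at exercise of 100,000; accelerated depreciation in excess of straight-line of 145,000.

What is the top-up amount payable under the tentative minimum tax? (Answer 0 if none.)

0

Tentative minimum tax:
  Adjusted income: 447,000 + 100,000 + 145,000 = 692,000
  Exemption: 20% × (692,000 − 403,000) = 57,800 ≥ 22,000, so the exemption is fully phased out
  Base: 692,000 − 0 = 692,000
  692,000 × 10% = 69,200

Regular tax:
  187,000 × 12% = 22,440
  260,000 × 20% = 52,000
  → 74,440

69,200 ≤ 74,440, so no add-on is due.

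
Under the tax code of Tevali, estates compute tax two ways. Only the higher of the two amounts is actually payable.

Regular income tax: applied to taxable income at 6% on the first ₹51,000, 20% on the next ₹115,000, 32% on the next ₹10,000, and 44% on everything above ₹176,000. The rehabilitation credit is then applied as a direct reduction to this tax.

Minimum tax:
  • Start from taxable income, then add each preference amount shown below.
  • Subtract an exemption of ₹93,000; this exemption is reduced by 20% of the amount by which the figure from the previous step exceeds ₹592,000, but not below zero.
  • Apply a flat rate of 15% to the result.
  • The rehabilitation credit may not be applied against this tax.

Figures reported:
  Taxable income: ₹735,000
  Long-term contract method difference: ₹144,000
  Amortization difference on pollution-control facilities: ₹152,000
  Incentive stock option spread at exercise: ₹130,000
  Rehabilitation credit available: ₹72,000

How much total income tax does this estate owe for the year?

₹203,220

Regular income tax:
  ₹51,000 × 6% = ₹3,060
  ₹115,000 × 20% = ₹23,000
  ₹10,000 × 32% = ₹3,200
  ₹559,000 × 44% = ₹245,960
  → ₹275,220
  Less rehabilitation credit ₹72,000 → ₹203,220

Minimum tax:
  Adjusted income: ₹735,000 + ₹144,000 + ₹152,000 + ₹130,000 = ₹1,161,000
  Exemption: 20% × (₹1,161,000 − ₹592,000) = ₹113,800 ≥ ₹93,000, so the exemption is fully phased out
  Base: ₹1,161,000 − ₹0 = ₹1,161,000
  ₹1,161,000 × 15% = ₹174,150

₹203,220 > ₹174,150, so the regular income tax governs.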